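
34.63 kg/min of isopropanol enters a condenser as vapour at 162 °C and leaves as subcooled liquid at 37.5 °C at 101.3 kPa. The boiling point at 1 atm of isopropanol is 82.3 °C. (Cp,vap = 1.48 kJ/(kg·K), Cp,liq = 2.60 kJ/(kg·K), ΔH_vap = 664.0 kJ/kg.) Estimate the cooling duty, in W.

Q_c = 519000 W

vapour 162→82.3 °C: -117.96 kJ/kg
condensation at 82.3 °C: -664 kJ/kg
liquid 82.3→37.5 °C: -116.48 kJ/kg
Δh = -117.96 + -664 + -116.48 = -898.44 kJ/kg
Q = ṁ·Δh = 34.63 kg/min × -898.44 kJ/kg = -31113 kJ/min
|Q| = 518.55 kW = 518550 W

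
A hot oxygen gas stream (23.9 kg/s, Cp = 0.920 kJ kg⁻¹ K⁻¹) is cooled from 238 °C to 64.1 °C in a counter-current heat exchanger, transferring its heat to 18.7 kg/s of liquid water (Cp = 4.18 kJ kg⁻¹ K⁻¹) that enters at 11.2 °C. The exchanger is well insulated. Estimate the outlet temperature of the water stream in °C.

T_c,out = 60.1 °C

Heat released by hot stream: Q = 23.9 × 0.920 × (238 − 64.1) = 3823.7 kJ/s
Energy balance on cold side (adiabatic exchanger): Q = ṁ_c·Cp_c·(T_c,out − T_c,in)
T_c,out = 11.2 + 3823.7/(18.7 × 4.18) = 60.118 °C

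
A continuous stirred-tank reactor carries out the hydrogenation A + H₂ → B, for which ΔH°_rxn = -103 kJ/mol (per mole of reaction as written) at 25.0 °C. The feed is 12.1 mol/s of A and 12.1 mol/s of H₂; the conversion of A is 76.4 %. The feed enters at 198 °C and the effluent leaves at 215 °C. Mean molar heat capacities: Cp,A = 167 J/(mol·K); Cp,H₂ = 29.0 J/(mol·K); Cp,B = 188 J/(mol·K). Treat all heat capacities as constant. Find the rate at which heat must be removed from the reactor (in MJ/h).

Extent of reaction ξ = 0.764 × 12.1 = 9.2444 mol/s
Reaction term: ξ·ΔH°_rxn = 9.2444 × -103 = -952.17 kJ/s
Sensible, feed 198→25 °C: -410.29 kJ/s
Outlet flows (mol/s): A 2.8556, H₂ 2.8556, B 9.2444
Sensible, products 25→215 °C: 436.55 kJ/s
Q = ΔH = -925.91 kJ/s = -925.91 kW
Heat removed = 3333.3 MJ/h

Q_out = 3330 MJ/h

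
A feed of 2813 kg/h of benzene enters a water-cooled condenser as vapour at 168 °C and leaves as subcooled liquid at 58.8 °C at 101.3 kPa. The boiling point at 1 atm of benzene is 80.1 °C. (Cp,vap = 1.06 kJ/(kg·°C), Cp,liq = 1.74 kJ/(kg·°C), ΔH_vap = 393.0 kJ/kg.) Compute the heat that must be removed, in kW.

vapour 168→80.1 °C: -93.174 kJ/kg
condensation at 80.1 °C: -393 kJ/kg
liquid 80.1→58.8 °C: -37.062 kJ/kg
Δh = -93.174 + -393 + -37.062 = -523.24 kJ/kg
Q = ṁ·Δh = 2813 kg/h × -523.24 kJ/kg = -1.4719e+06 kJ/h
|Q| = 408.85 kW

Q_c = 409 kW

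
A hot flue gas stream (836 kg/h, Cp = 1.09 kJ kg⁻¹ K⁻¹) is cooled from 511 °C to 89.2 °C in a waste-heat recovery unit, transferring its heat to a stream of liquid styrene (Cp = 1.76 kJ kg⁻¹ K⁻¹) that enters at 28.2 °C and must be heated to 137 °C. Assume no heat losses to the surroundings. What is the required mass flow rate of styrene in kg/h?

Heat released by hot stream: Q = 836 × 1.09 × (511 − 89.2) = 384360 kJ/h
Energy balance on cold side (adiabatic exchanger): Q = ṁ_c·Cp_c·(T_c,out − T_c,in)
ṁ_c = 384360 / [1.76 × (137 − 28.2)] = 2007.2 kg/h

ṁ_c = 2010 kg/h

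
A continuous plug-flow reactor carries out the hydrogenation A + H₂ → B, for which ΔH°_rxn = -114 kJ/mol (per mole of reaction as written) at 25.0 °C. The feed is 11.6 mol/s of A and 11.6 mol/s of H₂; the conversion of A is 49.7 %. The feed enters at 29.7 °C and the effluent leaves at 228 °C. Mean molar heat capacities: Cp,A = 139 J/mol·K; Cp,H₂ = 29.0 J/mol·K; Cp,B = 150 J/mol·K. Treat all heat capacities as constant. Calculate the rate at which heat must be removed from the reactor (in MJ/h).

Q_out = 1050 MJ/h

Extent of reaction ξ = 0.497 × 11.6 = 5.7652 mol/s
Reaction term: ξ·ΔH°_rxn = 5.7652 × -114 = -657.23 kJ/s
Sensible, feed 29.7→25 °C: -9.1594 kJ/s
Outlet flows (mol/s): A 5.8348, H₂ 5.8348, B 5.7652
Sensible, products 25→228 °C: 374.54 kJ/s
Q = ΔH = -291.85 kJ/s = -291.85 kW
Heat removed = 1050.7 MJ/h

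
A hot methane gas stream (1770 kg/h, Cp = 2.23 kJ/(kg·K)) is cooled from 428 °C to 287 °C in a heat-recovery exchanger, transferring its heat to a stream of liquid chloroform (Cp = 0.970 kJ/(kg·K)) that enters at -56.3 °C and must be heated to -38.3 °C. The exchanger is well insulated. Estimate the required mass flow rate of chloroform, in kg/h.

ṁ_c = 31900 kg/h

Heat released by hot stream: Q = 1770 × 2.23 × (428 − 287) = 556540 kJ/h
Energy balance on cold side (adiabatic exchanger): Q = ṁ_c·Cp_c·(T_c,out − T_c,in)
ṁ_c = 556540 / [0.970 × (-38.3 − -56.3)] = 31875 kg/h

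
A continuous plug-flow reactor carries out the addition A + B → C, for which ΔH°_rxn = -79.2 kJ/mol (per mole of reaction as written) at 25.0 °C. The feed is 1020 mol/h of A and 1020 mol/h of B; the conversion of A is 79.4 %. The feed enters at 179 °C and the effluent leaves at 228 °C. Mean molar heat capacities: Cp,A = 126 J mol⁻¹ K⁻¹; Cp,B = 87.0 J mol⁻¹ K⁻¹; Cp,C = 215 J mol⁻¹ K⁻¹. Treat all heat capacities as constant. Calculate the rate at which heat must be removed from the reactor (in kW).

Extent of reaction ξ = 0.794 × 1020 = 809.88 mol/h
Reaction term: ξ·ΔH°_rxn = 809.88 × -79.2 = -64142 kJ/h
Sensible, feed 179→25 °C: -33458 kJ/h
Outlet flows (mol/h): A 210.12, B 210.12, C 809.88
Sensible, products 25→228 °C: 44433 kJ/h
Q = ΔH = -53168 kJ/h = -14.769 kW
Heat removed = 14.769 kW

Q_out = 14.8 kW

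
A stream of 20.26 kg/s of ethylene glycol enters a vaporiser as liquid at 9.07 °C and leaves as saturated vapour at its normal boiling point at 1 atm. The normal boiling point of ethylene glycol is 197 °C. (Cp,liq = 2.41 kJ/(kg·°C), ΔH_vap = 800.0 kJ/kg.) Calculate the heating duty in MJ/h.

liquid 9.07→197 °C: 452.91 kJ/kg
vaporisation at 197 °C: 800 kJ/kg
Δh = 452.91 + 800 = 1252.9 kJ/kg
Q = ṁ·Δh = 20.26 kg/s × 1252.9 kJ/kg = 25384 kJ/s
|Q| = 25384 kW = 91382 MJ/h

Q = 91400 MJ/h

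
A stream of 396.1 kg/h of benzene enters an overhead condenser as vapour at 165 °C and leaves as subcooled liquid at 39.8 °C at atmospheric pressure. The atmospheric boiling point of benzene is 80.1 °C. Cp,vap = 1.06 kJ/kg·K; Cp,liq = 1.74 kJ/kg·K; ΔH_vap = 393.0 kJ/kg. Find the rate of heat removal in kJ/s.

vapour 165→80.1 °C: -89.994 kJ/kg
condensation at 80.1 °C: -393 kJ/kg
liquid 80.1→39.8 °C: -70.122 kJ/kg
Δh = -89.994 + -393 + -70.122 = -553.12 kJ/kg
Q = ṁ·Δh = 396.1 kg/h × -553.12 kJ/kg = -219090 kJ/h
|Q| = 60.858 kW

Q_c = 60.9 kJ/s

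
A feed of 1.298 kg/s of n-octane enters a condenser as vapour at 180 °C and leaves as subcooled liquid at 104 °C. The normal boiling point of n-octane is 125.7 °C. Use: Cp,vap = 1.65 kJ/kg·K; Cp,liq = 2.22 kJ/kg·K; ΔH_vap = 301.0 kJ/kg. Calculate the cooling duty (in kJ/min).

vapour 180→125.7 °C: -89.595 kJ/kg
condensation at 125.7 °C: -301 kJ/kg
liquid 125.7→104 °C: -48.174 kJ/kg
Δh = -89.595 + -301 + -48.174 = -438.77 kJ/kg
Q = ṁ·Δh = 1.298 kg/s × -438.77 kJ/kg = -569.52 kJ/s
|Q| = 569.52 kW = 34171 kJ/min

Q_c = 34200 kJ/min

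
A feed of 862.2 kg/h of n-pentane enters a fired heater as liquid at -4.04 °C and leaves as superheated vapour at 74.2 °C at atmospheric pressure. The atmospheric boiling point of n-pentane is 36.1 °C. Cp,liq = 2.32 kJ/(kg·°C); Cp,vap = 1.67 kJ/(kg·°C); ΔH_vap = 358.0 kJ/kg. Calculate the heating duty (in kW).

Q = 123 kW

liquid -4.04→36.1 °C: 93.125 kJ/kg
vaporisation at 36.1 °C: 358 kJ/kg
vapour 36.1→74.2 °C: 63.627 kJ/kg
Δh = 93.125 + 358 + 63.627 = 514.75 kJ/kg
Q = ṁ·Δh = 862.2 kg/h × 514.75 kJ/kg = 443820 kJ/h
|Q| = 123.28 kW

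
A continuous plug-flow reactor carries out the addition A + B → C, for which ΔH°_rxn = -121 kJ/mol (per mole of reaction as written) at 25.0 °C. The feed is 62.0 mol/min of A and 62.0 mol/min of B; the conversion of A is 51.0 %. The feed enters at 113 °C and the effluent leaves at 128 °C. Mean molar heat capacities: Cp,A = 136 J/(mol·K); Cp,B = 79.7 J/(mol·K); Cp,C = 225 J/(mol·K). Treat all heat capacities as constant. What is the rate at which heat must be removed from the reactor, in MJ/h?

Q_out = 216 MJ/h

Extent of reaction ξ = 0.510 × 62.0 = 31.62 mol/min
Reaction term: ξ·ΔH°_rxn = 31.62 × -121 = -3826 kJ/min
Sensible, feed 113→25 °C: -1176.9 kJ/min
Outlet flows (mol/min): A 30.38, B 30.38, C 31.62
Sensible, products 25→128 °C: 1407.7 kJ/min
Q = ΔH = -3595.1 kJ/min = -59.919 kW
Heat removed = 215.71 MJ/h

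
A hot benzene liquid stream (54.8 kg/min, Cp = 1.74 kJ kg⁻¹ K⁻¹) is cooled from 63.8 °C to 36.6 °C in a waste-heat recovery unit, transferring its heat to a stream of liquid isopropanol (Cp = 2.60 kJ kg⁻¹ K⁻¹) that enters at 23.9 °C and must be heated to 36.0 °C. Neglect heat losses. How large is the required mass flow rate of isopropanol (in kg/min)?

Heat released by hot stream: Q = 54.8 × 1.74 × (63.8 − 36.6) = 2593.6 kJ/min
Energy balance on cold side (adiabatic exchanger): Q = ṁ_c·Cp_c·(T_c,out − T_c,in)
ṁ_c = 2593.6 / [2.60 × (36.0 − 23.9)] = 82.44 kg/min

ṁ_c = 82.4 kg/min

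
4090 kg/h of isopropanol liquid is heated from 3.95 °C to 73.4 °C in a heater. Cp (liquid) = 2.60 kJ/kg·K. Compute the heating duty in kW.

Q = 205 kW

Q = ṁ·Cp·ΔT = 4090 × 2.60 × (73.4 − 3.95) = 738530 kJ/h
Converting: 738530 / 3600 s = 205.15 kW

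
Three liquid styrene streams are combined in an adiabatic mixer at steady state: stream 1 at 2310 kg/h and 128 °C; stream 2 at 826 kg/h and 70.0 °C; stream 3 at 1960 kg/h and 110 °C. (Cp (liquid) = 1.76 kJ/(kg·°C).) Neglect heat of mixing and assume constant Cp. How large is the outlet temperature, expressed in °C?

T_out = 112 °C

Adiabatic, steady state ⇒ Σ ṁᵢCp,ᵢ(T_out − Tᵢ) = 0
T_out = Σ ṁᵢCp,ᵢTᵢ / Σ ṁᵢCp,ᵢ
      = 1.0016e+06 / 8969 = 111.68 °C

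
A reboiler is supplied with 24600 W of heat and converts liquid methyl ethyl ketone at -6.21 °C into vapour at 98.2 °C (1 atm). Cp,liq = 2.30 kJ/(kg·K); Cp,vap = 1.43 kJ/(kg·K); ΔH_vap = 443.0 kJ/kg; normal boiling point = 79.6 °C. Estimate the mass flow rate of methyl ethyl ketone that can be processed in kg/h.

ṁ = 133 kg/h

Δh = 2.30×(79.6−-6.21) + 443.0 + 1.43×(98.2−79.6) = 666.96 kJ/kg
Q = 24600 W = 24.6 kJ/s = 88560 kJ/h
ṁ = Q/Δh = 88560 / 666.96 = 132.78 kg/h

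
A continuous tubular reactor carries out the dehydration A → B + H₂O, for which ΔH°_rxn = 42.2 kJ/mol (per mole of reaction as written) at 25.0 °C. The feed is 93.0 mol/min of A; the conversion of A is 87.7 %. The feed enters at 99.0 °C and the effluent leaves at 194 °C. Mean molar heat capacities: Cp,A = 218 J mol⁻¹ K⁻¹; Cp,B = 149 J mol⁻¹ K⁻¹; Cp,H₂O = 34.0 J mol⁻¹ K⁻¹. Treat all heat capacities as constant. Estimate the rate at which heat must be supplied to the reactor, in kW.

Extent of reaction ξ = 0.877 × 93.0 = 81.561 mol/min
Reaction term: ξ·ΔH°_rxn = 81.561 × 42.2 = 3441.9 kJ/min
Sensible, feed 99.0→25 °C: -1500.3 kJ/min
Outlet flows (mol/min): A 11.439, B 81.561, H₂O 81.561
Sensible, products 25→194 °C: 2943.9 kJ/min
Q = ΔH = 4885.5 kJ/min = 81.425 kW
Heat supplied = 81.425 kW

Q_in = 81.4 kW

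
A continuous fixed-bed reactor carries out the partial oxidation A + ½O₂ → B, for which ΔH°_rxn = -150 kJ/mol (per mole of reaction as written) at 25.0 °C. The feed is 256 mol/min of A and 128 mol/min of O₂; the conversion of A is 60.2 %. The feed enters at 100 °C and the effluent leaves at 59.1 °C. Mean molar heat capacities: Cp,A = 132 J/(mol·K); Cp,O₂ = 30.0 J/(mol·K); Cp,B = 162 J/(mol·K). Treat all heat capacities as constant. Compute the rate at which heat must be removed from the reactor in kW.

Q_out = 410 kW

Extent of reaction ξ = 0.602 × 256 = 154.11 mol/min
Reaction term: ξ·ΔH°_rxn = 154.11 × -150 = -23117 kJ/min
Sensible, feed 100→25 °C: -2822.4 kJ/min
Outlet flows (mol/min): A 101.89, O₂ 50.944, B 154.11
Sensible, products 25→59.1 °C: 1362.1 kJ/min
Q = ΔH = -24577 kJ/min = -409.62 kW
Heat removed = 409.62 kW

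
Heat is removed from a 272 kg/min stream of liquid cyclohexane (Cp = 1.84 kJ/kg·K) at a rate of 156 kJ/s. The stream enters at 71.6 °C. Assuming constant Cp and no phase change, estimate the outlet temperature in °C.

Q = 156 kJ/s = 9360 kJ/min
ΔT = Q/(ṁ·Cp) = 9360/(272×1.84) = 18.702 K
T_out = 71.6 − 18.702 = 52.898 °C

T_out = 52.9 °C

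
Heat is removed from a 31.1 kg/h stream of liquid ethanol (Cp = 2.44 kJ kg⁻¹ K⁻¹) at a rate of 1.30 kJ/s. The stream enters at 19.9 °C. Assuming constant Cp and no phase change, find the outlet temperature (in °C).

T_out = -41.8 °C

Q = 1.30 kJ/s = 4680 kJ/h
ΔT = Q/(ṁ·Cp) = 4680/(31.1×2.44) = 61.673 K
T_out = 19.9 − 61.673 = -41.773 °C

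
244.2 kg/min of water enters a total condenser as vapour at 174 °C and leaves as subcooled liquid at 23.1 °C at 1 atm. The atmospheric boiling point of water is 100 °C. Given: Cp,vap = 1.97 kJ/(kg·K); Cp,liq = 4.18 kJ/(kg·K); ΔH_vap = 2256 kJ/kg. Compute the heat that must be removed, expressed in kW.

Q_c = 11100 kW

vapour 174→100 °C: -145.78 kJ/kg
condensation at 100 °C: -2256 kJ/kg
liquid 100→23.1 °C: -321.44 kJ/kg
Δh = -145.78 + -2256 + -321.44 = -2723.2 kJ/kg
Q = ṁ·Δh = 244.2 kg/min × -2723.2 kJ/kg = -665010 kJ/min
|Q| = 11084 kW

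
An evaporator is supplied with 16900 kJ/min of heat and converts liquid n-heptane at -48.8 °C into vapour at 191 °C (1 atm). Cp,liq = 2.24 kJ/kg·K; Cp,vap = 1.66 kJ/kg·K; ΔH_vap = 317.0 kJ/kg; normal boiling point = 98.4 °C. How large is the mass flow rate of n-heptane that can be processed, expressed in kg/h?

Δh = 2.24×(98.4−-48.8) + 317.0 + 1.66×(191−98.4) = 800.44 kJ/kg
Q = 16900 kJ/min = 281.67 kJ/s = 1.014e+06 kJ/h
ṁ = Q/Δh = 1.014e+06 / 800.44 = 1266.8 kg/h

ṁ = 1270 kg/h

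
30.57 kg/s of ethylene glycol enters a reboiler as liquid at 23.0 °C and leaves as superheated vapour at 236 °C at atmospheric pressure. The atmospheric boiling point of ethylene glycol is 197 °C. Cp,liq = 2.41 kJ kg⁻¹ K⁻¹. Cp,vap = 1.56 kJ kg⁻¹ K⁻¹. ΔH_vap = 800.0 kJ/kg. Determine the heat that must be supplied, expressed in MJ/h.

Q = 141000 MJ/h

liquid 23.0→197 °C: 419.34 kJ/kg
vaporisation at 197 °C: 800 kJ/kg
vapour 197→236 °C: 60.84 kJ/kg
Δh = 419.34 + 800 + 60.84 = 1280.2 kJ/kg
Q = ṁ·Δh = 30.57 kg/s × 1280.2 kJ/kg = 39135 kJ/s
|Q| = 39135 kW = 140890 MJ/h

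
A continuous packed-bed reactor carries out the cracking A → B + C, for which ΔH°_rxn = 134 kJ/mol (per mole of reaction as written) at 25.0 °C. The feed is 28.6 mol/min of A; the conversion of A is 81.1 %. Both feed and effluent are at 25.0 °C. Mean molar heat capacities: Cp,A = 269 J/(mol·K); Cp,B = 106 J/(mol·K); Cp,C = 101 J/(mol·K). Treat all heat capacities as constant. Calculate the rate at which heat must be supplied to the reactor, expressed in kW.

Extent of reaction ξ = 0.811 × 28.6 = 23.195 mol/min
Reaction term: ξ·ΔH°_rxn = 23.195 × 134 = 3108.1 kJ/min
Q = ΔH = 3108.1 kJ/min = 51.801 kW
Heat supplied = 51.801 kW

Q_in = 51.8 kW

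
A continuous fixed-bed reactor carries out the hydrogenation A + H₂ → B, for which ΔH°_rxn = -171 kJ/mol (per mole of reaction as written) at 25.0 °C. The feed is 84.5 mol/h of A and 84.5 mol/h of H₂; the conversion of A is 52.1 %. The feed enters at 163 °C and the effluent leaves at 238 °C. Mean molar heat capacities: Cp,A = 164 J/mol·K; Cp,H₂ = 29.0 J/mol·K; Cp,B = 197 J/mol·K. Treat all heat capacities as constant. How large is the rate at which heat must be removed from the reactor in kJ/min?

Extent of reaction ξ = 0.521 × 84.5 = 44.025 mol/h
Reaction term: ξ·ΔH°_rxn = 44.025 × -171 = -7528.2 kJ/h
Sensible, feed 163→25 °C: -2250.6 kJ/h
Outlet flows (mol/h): A 40.475, H₂ 40.475, B 44.025
Sensible, products 25→238 °C: 3511.2 kJ/h
Q = ΔH = -6267.5 kJ/h = -1.741 kW
Heat removed = 104.46 kJ/min

Q_out = 104 kJ/min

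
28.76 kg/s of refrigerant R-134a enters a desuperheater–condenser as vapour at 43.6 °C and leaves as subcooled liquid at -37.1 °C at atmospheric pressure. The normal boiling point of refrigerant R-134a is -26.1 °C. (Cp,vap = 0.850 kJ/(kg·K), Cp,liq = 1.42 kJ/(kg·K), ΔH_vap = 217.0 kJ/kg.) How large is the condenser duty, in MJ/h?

Q_c = 30200 MJ/h

vapour 43.6→-26.1 °C: -59.245 kJ/kg
condensation at -26.1 °C: -217 kJ/kg
liquid -26.1→-37.1 °C: -15.62 kJ/kg
Δh = -59.245 + -217 + -15.62 = -291.87 kJ/kg
Q = ṁ·Δh = 28.76 kg/s × -291.87 kJ/kg = -8394 kJ/s
|Q| = 8394 kW = 30219 MJ/h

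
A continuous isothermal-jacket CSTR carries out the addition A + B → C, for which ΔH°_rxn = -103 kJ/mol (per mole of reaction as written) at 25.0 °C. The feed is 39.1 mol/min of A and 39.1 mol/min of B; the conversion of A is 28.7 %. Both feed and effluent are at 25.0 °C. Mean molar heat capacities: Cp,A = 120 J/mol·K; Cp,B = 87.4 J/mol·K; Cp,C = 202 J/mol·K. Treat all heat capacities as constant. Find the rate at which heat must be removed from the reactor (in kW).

Extent of reaction ξ = 0.287 × 39.1 = 11.222 mol/min
Reaction term: ξ·ΔH°_rxn = 11.222 × -103 = -1155.8 kJ/min
Q = ΔH = -1155.8 kJ/min = -19.264 kW
Heat removed = 19.264 kW

Q_out = 19.3 kW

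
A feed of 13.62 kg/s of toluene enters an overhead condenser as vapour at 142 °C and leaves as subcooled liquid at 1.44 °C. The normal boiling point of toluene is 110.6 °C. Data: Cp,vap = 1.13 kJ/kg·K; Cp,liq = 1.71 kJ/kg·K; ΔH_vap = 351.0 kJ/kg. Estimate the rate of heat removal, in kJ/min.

vapour 142→110.6 °C: -35.482 kJ/kg
condensation at 110.6 °C: -351 kJ/kg
liquid 110.6→1.44 °C: -186.66 kJ/kg
Δh = -35.482 + -351 + -186.66 = -573.15 kJ/kg
Q = ṁ·Δh = 13.62 kg/s × -573.15 kJ/kg = -7806.2 kJ/s
|Q| = 7806.2 kW = 468370 kJ/min

Q_c = 468000 kJ/min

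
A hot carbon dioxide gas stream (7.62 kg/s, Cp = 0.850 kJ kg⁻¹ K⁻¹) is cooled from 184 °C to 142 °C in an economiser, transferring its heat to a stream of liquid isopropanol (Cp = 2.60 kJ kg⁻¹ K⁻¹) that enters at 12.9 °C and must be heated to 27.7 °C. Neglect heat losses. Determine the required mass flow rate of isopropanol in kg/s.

Heat released by hot stream: Q = 7.62 × 0.850 × (184 − 142) = 272.03 kJ/s
Energy balance on cold side (adiabatic exchanger): Q = ṁ_c·Cp_c·(T_c,out − T_c,in)
ṁ_c = 272.03 / [2.60 × (27.7 − 12.9)] = 7.0695 kg/s

ṁ_c = 7.07 kg/s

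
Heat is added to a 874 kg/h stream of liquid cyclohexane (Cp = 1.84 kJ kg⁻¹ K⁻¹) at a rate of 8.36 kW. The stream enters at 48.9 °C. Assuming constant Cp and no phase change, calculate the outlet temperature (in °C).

T_out = 67.6 °C

Q = 8.36 kW = 30096 kJ/h
ΔT = Q/(ṁ·Cp) = 30096/(874×1.84) = 18.715 K
T_out = 48.9 + 18.715 = 67.615 °C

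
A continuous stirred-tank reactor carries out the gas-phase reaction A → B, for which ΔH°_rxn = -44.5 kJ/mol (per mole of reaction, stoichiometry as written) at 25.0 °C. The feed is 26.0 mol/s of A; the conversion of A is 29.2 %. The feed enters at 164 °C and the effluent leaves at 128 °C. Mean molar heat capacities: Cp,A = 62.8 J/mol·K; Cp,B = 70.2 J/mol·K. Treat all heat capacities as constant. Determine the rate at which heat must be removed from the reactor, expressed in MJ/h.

Q_out = 1410 MJ/h

Extent of reaction ξ = 0.292 × 26.0 = 7.592 mol/s
Reaction term: ξ·ΔH°_rxn = 7.592 × -44.5 = -337.84 kJ/s
Sensible, feed 164→25 °C: -226.96 kJ/s
Outlet flows (mol/s): A 18.408, B 7.592
Sensible, products 25→128 °C: 173.97 kJ/s
Q = ΔH = -390.84 kJ/s = -390.84 kW
Heat removed = 1407 MJ/h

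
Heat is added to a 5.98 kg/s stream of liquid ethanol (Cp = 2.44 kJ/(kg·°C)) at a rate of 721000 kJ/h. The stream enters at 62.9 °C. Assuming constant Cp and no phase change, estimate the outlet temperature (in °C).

Q = 721000 kJ/h = 200.28 kJ/s
ΔT = Q/(ṁ·Cp) = 200.28/(5.98×2.44) = 13.726 K
T_out = 62.9 + 13.726 = 76.626 °C

T_out = 76.6 °C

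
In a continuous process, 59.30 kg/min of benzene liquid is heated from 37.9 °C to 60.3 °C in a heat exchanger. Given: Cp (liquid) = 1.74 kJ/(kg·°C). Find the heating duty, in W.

Q = 38500 W

Q = ṁ·Cp·ΔT = 59.30 × 1.74 × (60.3 − 37.9) = 2311.3 kJ/min
Converting: 2311.3 / 60 s = 38.521 kW
Heating duty = 38521 W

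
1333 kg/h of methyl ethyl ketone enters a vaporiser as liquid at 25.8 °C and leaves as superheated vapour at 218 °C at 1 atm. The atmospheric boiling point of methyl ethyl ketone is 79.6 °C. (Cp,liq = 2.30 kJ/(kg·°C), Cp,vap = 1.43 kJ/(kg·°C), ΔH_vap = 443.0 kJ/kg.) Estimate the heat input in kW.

Q = 283 kW

liquid 25.8→79.6 °C: 123.74 kJ/kg
vaporisation at 79.6 °C: 443 kJ/kg
vapour 79.6→218 °C: 197.91 kJ/kg
Δh = 123.74 + 443 + 197.91 = 764.65 kJ/kg
Q = ṁ·Δh = 1333 kg/h × 764.65 kJ/kg = 1.0193e+06 kJ/h
|Q| = 283.13 kW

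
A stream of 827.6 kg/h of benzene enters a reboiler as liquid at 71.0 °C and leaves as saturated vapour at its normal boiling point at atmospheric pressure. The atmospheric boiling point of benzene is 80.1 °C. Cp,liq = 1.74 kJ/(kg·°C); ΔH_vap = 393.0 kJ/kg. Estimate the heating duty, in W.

Q = 94000 W

liquid 71.0→80.1 °C: 15.834 kJ/kg
vaporisation at 80.1 °C: 393 kJ/kg
Δh = 15.834 + 393 = 408.83 kJ/kg
Q = ṁ·Δh = 827.6 kg/h × 408.83 kJ/kg = 338350 kJ/h
|Q| = 93.986 kW = 93986 W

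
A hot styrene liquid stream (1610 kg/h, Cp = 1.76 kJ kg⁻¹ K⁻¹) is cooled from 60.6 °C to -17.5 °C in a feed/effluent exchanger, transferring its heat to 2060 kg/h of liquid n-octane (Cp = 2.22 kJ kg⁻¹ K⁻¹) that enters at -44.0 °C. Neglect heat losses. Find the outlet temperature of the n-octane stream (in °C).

T_c,out = 4.39 °C

Heat released by hot stream: Q = 1610 × 1.76 × (60.6 − -17.5) = 221300 kJ/h
Energy balance on cold side (adiabatic exchanger): Q = ṁ_c·Cp_c·(T_c,out − T_c,in)
T_c,out = -44.0 + 221300/(2060 × 2.22) = 4.3915 °C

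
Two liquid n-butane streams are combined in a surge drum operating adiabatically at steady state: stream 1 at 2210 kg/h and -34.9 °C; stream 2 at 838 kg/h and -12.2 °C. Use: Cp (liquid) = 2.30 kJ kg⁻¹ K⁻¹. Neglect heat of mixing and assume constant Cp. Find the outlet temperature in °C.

T_out = -28.7 °C

Energy balance with Q = 0: Σ ṁᵢCp,ᵢ(T_out − Tᵢ) = 0
Σ ṁᵢCp,ᵢTᵢ = 2210×2.30×-34.9 + 838×2.30×-12.2 = -200910
Σ ṁᵢCp,ᵢ = 2210×2.30 + 838×2.30 = 7010.4
T_out = -200910 / 7010.4 = -28.659 °C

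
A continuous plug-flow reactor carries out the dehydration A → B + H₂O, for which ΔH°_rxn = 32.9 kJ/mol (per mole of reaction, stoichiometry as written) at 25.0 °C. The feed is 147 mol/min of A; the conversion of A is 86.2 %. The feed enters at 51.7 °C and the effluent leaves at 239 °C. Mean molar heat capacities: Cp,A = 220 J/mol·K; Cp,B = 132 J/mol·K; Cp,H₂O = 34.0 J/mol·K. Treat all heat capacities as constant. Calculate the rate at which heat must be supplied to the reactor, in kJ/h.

Extent of reaction ξ = 0.862 × 147 = 126.71 mol/min
Reaction term: ξ·ΔH°_rxn = 126.71 × 32.9 = 4168.9 kJ/min
Sensible, feed 51.7→25 °C: -863.48 kJ/min
Outlet flows (mol/min): A 20.286, B 126.71, H₂O 126.71
Sensible, products 25→239 °C: 5456.5 kJ/min
Q = ΔH = 8761.9 kJ/min = 146.03 kW
Heat supplied = 525710 kJ/h

Q_in = 526000 kJ/h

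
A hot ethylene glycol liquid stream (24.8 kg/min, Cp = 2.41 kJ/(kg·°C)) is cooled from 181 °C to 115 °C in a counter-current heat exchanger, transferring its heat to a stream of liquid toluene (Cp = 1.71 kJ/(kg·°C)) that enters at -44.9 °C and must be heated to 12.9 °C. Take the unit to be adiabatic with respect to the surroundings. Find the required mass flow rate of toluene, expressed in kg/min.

ṁ_c = 39.9 kg/min

Heat released by hot stream: Q = 24.8 × 2.41 × (181 − 115) = 3944.7 kJ/min
Energy balance on cold side (adiabatic exchanger): Q = ṁ_c·Cp_c·(T_c,out − T_c,in)
ṁ_c = 3944.7 / [1.71 × (12.9 − -44.9)] = 39.911 kg/min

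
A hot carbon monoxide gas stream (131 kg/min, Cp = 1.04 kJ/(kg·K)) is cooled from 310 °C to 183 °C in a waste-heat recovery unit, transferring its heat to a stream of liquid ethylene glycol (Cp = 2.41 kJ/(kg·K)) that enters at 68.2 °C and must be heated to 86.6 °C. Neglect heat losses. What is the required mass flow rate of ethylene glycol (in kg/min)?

ṁ_c = 390 kg/min

Heat released by hot stream: Q = 131 × 1.04 × (310 − 183) = 17302 kJ/min
Energy balance on cold side (adiabatic exchanger): Q = ṁ_c·Cp_c·(T_c,out − T_c,in)
ṁ_c = 17302 / [2.41 × (86.6 − 68.2)] = 390.19 kg/min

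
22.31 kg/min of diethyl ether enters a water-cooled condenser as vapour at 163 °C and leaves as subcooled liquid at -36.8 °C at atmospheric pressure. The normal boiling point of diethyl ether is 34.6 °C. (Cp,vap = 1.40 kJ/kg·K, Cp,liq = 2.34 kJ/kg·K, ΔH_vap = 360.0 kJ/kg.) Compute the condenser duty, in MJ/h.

vapour 163→34.6 °C: -179.76 kJ/kg
condensation at 34.6 °C: -360 kJ/kg
liquid 34.6→-36.8 °C: -167.08 kJ/kg
Δh = -179.76 + -360 + -167.08 = -706.84 kJ/kg
Q = ṁ·Δh = 22.31 kg/min × -706.84 kJ/kg = -15770 kJ/min
|Q| = 262.83 kW = 946.17 MJ/h

Q_c = 946 MJ/h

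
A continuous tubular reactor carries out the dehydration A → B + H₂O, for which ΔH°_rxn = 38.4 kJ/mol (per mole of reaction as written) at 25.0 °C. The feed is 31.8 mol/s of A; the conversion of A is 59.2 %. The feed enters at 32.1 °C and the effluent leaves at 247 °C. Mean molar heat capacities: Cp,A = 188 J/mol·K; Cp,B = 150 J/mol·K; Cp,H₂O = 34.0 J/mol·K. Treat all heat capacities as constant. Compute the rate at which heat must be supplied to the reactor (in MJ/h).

Extent of reaction ξ = 0.592 × 31.8 = 18.826 mol/s
Reaction term: ξ·ΔH°_rxn = 18.826 × 38.4 = 722.9 kJ/s
Sensible, feed 32.1→25 °C: -42.447 kJ/s
Outlet flows (mol/s): A 12.974, B 18.826, H₂O 18.826
Sensible, products 25→247 °C: 1310.5 kJ/s
Q = ΔH = 1990.9 kJ/s = 1990.9 kW
Heat supplied = 7167.4 MJ/h

Q_in = 7170 MJ/h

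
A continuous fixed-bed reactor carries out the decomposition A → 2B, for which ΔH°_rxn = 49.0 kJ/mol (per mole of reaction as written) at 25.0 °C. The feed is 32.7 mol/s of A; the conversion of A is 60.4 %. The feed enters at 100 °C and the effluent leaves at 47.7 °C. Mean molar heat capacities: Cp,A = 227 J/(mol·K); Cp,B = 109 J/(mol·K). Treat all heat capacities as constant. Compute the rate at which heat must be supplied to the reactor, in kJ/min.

Extent of reaction ξ = 0.604 × 32.7 = 19.751 mol/s
Reaction term: ξ·ΔH°_rxn = 19.751 × 49.0 = 967.79 kJ/s
Sensible, feed 100→25 °C: -556.72 kJ/s
Outlet flows (mol/s): A 12.949, B 39.502
Sensible, products 25→47.7 °C: 164.46 kJ/s
Q = ΔH = 575.54 kJ/s = 575.54 kW
Heat supplied = 34532 kJ/min

Q_in = 34500 kJ/min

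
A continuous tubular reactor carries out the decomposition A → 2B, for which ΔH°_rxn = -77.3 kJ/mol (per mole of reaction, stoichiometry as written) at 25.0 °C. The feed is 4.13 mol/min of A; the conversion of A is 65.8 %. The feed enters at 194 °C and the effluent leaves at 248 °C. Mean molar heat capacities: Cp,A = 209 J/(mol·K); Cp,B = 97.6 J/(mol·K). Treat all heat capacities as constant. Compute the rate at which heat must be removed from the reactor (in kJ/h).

Q_out = 10300 kJ/h

Extent of reaction ξ = 0.658 × 4.13 = 2.7175 mol/min
Reaction term: ξ·ΔH°_rxn = 2.7175 × -77.3 = -210.07 kJ/min
Sensible, feed 194→25 °C: -145.88 kJ/min
Outlet flows (mol/min): A 1.4125, B 5.4351
Sensible, products 25→248 °C: 184.12 kJ/min
Q = ΔH = -171.82 kJ/min = -2.8636 kW
Heat removed = 10309 kJ/h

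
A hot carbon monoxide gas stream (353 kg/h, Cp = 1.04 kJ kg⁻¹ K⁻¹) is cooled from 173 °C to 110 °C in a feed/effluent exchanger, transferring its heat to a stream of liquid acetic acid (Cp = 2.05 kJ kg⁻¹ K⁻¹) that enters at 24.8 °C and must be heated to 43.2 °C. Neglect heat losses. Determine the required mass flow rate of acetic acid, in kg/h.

ṁ_c = 613 kg/h

Heat released by hot stream: Q = 353 × 1.04 × (173 − 110) = 23129 kJ/h
Energy balance on cold side (adiabatic exchanger): Q = ṁ_c·Cp_c·(T_c,out − T_c,in)
ṁ_c = 23129 / [2.05 × (43.2 − 24.8)] = 613.16 kg/h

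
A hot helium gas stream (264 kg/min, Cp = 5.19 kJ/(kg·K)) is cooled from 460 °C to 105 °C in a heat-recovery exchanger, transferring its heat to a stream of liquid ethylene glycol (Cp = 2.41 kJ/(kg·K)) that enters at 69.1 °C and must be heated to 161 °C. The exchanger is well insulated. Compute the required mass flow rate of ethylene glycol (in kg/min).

Heat released by hot stream: Q = 264 × 5.19 × (460 − 105) = 486410 kJ/min
Energy balance on cold side (adiabatic exchanger): Q = ṁ_c·Cp_c·(T_c,out − T_c,in)
ṁ_c = 486410 / [2.41 × (161 − 69.1)] = 2196.2 kg/min

ṁ_c = 2200 kg/min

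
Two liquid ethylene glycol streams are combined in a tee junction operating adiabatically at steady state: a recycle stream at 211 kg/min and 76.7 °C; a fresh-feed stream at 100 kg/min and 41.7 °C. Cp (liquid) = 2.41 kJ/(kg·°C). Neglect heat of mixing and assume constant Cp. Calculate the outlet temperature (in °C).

T_out = 65.4 °C

Adiabatic, steady state ⇒ Σ ṁᵢCp,ᵢ(T_out − Tᵢ) = 0
Σ ṁᵢCp,ᵢTᵢ = 211×2.41×76.7 + 100×2.41×41.7 = 49052
Σ ṁᵢCp,ᵢ = 211×2.41 + 100×2.41 = 749.51
T_out = 49052 / 749.51 = 65.446 °C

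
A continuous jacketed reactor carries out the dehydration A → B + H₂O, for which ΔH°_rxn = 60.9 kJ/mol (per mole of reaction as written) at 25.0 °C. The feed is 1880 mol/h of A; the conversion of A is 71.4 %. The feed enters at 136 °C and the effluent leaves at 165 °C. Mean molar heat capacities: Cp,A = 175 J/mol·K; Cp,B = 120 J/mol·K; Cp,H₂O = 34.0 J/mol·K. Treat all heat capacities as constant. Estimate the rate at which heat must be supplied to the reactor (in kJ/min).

Extent of reaction ξ = 0.714 × 1880 = 1342.3 mol/h
Reaction term: ξ·ΔH°_rxn = 1342.3 × 60.9 = 81747 kJ/h
Sensible, feed 136→25 °C: -36519 kJ/h
Outlet flows (mol/h): A 537.68, B 1342.3, H₂O 1342.3
Sensible, products 25→165 °C: 42114 kJ/h
Q = ΔH = 87342 kJ/h = 24.262 kW
Heat supplied = 1455.7 kJ/min

Q_in = 1460 kJ/min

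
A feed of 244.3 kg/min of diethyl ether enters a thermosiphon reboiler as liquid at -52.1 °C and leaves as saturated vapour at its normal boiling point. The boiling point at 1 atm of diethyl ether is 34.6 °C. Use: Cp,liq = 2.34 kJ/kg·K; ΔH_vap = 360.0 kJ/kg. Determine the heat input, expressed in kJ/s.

Q = 2290 kJ/s

liquid -52.1→34.6 °C: 202.88 kJ/kg
vaporisation at 34.6 °C: 360 kJ/kg
Δh = 202.88 + 360 = 562.88 kJ/kg
Q = ṁ·Δh = 244.3 kg/min × 562.88 kJ/kg = 137510 kJ/min
|Q| = 2291.9 kW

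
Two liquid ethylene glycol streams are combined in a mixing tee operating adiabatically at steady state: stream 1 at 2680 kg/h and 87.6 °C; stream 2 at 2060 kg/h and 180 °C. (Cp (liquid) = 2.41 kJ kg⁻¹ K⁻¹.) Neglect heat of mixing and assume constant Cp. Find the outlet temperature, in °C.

No heat crosses the boundary, so H_out = H_in.
Σ ṁᵢCp,ᵢTᵢ = 2680×2.41×87.6 + 2060×2.41×180 = 1.4594e+06
Σ ṁᵢCp,ᵢ = 2680×2.41 + 2060×2.41 = 11423
T_out = 1.4594e+06 / 11423 = 127.76 °C

T_out = 128 °C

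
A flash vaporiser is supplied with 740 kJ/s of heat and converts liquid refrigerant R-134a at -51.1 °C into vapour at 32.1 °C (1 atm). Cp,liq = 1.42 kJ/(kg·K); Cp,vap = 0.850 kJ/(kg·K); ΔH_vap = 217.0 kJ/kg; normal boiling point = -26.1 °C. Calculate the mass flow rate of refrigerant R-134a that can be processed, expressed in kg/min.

ṁ = 147 kg/min

Δh = 1.42×(-26.1−-51.1) + 217.0 + 0.850×(32.1−-26.1) = 301.97 kJ/kg
Q = 740 kJ/s = 740 kJ/s = 44400 kJ/min
ṁ = Q/Δh = 44400 / 301.97 = 147.03 kg/min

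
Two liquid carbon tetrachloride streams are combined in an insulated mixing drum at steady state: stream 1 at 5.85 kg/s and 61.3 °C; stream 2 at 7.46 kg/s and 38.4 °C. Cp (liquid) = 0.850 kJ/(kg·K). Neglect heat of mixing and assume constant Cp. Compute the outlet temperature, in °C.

Energy balance with Q = 0: Σ ṁᵢCp,ᵢ(T_out − Tᵢ) = 0
T_out = Σ ṁᵢCp,ᵢTᵢ / Σ ṁᵢCp,ᵢ
      = 548.31 / 11.313 = 48.465 °C

T_out = 48.5 °C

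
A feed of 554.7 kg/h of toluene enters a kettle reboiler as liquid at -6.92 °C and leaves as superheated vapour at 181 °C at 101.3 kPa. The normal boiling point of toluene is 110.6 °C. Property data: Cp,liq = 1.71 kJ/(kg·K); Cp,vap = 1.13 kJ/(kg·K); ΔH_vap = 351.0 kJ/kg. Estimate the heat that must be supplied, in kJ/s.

Q = 97.3 kJ/s

liquid -6.92→110.6 °C: 200.96 kJ/kg
vaporisation at 110.6 °C: 351 kJ/kg
vapour 110.6→181 °C: 79.552 kJ/kg
Δh = 200.96 + 351 + 79.552 = 631.51 kJ/kg
Q = ṁ·Δh = 554.7 kg/h × 631.51 kJ/kg = 350300 kJ/h
|Q| = 97.305 kW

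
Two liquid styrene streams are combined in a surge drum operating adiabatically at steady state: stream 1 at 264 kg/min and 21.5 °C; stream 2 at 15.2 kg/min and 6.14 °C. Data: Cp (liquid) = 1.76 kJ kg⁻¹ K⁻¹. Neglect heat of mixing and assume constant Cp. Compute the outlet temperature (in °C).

T_out = 20.7 °C

Adiabatic, steady state ⇒ Σ ṁᵢCp,ᵢ(T_out − Tᵢ) = 0
T_out = Σ ṁᵢCp,ᵢTᵢ / Σ ṁᵢCp,ᵢ
      = 10154 / 491.39 = 20.664 °C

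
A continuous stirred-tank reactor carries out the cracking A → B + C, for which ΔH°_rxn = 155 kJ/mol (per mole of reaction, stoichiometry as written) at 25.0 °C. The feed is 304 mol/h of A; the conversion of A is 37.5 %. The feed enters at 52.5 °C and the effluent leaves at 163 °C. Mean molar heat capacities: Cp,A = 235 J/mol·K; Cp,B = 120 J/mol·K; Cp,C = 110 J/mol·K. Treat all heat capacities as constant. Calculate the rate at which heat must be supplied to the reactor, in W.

Q_in = 7080 W

Extent of reaction ξ = 0.375 × 304 = 114 mol/h
Reaction term: ξ·ΔH°_rxn = 114 × 155 = 17670 kJ/h
Sensible, feed 52.5→25 °C: -1964.6 kJ/h
Outlet flows (mol/h): A 190, B 114, C 114
Sensible, products 25→163 °C: 9780.1 kJ/h
Q = ΔH = 25485 kJ/h = 7.0793 kW
Heat supplied = 7079.3 W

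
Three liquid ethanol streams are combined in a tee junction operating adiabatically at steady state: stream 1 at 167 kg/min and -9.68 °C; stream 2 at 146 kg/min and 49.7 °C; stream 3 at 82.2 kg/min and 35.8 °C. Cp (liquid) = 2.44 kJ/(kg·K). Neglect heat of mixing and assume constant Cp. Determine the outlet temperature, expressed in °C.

T_out = 21.7 °C

Adiabatic, steady state ⇒ Σ ṁᵢCp,ᵢ(T_out − Tᵢ) = 0
T_out = Σ ṁᵢCp,ᵢTᵢ / Σ ṁᵢCp,ᵢ
      = 20941 / 964.29 = 21.717 °C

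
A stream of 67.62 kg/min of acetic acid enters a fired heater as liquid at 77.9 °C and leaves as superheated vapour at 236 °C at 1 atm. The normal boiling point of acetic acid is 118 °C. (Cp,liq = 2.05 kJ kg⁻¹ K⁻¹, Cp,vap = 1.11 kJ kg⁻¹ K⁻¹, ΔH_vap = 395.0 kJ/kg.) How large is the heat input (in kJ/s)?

liquid 77.9→118 °C: 82.205 kJ/kg
vaporisation at 118 °C: 395 kJ/kg
vapour 118→236 °C: 130.98 kJ/kg
Δh = 82.205 + 395 + 130.98 = 608.18 kJ/kg
Q = ṁ·Δh = 67.62 kg/min × 608.18 kJ/kg = 41125 kJ/min
|Q| = 685.42 kW

Q = 685 kJ/s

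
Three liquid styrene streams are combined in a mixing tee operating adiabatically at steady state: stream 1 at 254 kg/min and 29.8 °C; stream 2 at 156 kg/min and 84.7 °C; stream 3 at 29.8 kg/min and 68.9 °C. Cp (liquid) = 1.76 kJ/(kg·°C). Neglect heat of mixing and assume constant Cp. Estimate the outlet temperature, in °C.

No heat crosses the boundary, so H_out = H_in.
T_out = Σ ṁᵢCp,ᵢTᵢ / Σ ṁᵢCp,ᵢ
      = 40191 / 774.05 = 51.923 °C

T_out = 51.9 °C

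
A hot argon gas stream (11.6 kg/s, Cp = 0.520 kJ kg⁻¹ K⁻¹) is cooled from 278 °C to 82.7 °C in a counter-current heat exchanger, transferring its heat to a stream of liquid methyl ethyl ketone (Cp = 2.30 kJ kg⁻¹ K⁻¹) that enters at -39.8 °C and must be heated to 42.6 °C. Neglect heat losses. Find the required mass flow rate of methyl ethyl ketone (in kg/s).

Heat released by hot stream: Q = 11.6 × 0.520 × (278 − 82.7) = 1178 kJ/s
Energy balance on cold side (adiabatic exchanger): Q = ṁ_c·Cp_c·(T_c,out − T_c,in)
ṁ_c = 1178 / [2.30 × (42.6 − -39.8)] = 6.216 kg/s

ṁ_c = 6.22 kg/s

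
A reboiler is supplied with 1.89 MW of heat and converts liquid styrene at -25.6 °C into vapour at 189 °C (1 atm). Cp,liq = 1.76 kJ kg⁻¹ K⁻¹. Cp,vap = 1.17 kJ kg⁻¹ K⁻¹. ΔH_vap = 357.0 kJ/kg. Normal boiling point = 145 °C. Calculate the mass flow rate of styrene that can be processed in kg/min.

Δh = 1.76×(145−-25.6) + 357.0 + 1.17×(189−145) = 708.74 kJ/kg
Q = 1.89 MW = 1890 kJ/s = 113400 kJ/min
ṁ = Q/Δh = 113400 / 708.74 = 160 kg/min

ṁ = 160 kg/min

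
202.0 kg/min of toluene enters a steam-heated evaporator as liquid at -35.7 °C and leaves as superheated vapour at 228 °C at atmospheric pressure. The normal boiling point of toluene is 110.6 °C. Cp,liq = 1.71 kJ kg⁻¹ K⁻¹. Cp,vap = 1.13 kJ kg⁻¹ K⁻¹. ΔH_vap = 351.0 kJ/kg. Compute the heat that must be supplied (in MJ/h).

liquid -35.7→110.6 °C: 250.17 kJ/kg
vaporisation at 110.6 °C: 351 kJ/kg
vapour 110.6→228 °C: 132.66 kJ/kg
Δh = 250.17 + 351 + 132.66 = 733.84 kJ/kg
Q = ṁ·Δh = 202.0 kg/min × 733.84 kJ/kg = 148230 kJ/min
|Q| = 2470.6 kW = 8894.1 MJ/h

Q = 8890 MJ/h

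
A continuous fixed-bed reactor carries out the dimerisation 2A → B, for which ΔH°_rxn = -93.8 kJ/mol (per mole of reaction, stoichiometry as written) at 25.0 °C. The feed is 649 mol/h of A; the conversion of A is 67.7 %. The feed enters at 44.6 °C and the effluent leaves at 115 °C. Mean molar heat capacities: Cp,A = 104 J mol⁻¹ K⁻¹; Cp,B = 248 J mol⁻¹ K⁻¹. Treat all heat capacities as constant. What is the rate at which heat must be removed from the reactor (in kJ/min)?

Q_out = 251 kJ/min

Extent of reaction ξ = 0.677 × 649 / 2 = 219.69 mol/h
Reaction term: ξ·ΔH°_rxn = 219.69 × -93.8 = -20607 kJ/h
Sensible, feed 44.6→25 °C: -1322.9 kJ/h
Outlet flows (mol/h): A 209.63, B 219.69
Sensible, products 25→115 °C: 6865.5 kJ/h
Q = ΔH = -15064 kJ/h = -4.1844 kW
Heat removed = 251.07 kJ/min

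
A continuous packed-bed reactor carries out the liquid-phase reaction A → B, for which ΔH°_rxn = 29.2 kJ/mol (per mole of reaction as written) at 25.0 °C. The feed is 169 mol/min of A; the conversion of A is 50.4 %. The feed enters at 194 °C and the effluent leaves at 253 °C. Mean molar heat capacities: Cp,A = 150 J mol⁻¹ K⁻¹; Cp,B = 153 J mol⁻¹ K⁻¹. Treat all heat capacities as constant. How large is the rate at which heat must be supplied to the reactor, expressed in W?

Extent of reaction ξ = 0.504 × 169 = 85.176 mol/min
Reaction term: ξ·ΔH°_rxn = 85.176 × 29.2 = 2487.1 kJ/min
Sensible, feed 194→25 °C: -4284.1 kJ/min
Outlet flows (mol/min): A 83.824, B 85.176
Sensible, products 25→253 °C: 5838.1 kJ/min
Q = ΔH = 4041 kJ/min = 67.351 kW
Heat supplied = 67351 W

Q_in = 67400 W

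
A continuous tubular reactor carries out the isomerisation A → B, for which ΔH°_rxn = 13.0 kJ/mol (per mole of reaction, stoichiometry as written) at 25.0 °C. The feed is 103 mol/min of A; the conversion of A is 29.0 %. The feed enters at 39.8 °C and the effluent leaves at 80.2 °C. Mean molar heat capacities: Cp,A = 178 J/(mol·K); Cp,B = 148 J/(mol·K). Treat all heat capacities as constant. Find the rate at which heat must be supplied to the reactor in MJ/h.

Extent of reaction ξ = 0.290 × 103 = 29.87 mol/min
Reaction term: ξ·ΔH°_rxn = 29.87 × 13.0 = 388.31 kJ/min
Sensible, feed 39.8→25 °C: -271.34 kJ/min
Outlet flows (mol/min): A 73.13, B 29.87
Sensible, products 25→80.2 °C: 962.57 kJ/min
Q = ΔH = 1079.5 kJ/min = 17.992 kW
Heat supplied = 64.772 MJ/h

Q_in = 64.8 MJ/h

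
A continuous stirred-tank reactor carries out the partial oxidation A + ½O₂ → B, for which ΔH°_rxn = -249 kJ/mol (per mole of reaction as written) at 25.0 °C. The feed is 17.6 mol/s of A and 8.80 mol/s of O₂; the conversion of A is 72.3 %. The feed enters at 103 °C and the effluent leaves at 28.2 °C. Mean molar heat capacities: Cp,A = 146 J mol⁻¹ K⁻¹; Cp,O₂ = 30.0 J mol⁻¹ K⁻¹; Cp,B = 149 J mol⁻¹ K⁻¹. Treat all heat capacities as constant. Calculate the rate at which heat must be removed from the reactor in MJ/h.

Extent of reaction ξ = 0.723 × 17.6 = 12.725 mol/s
Reaction term: ξ·ΔH°_rxn = 12.725 × -249 = -3168.5 kJ/s
Sensible, feed 103→25 °C: -221.02 kJ/s
Outlet flows (mol/s): A 4.8752, O₂ 2.4376, B 12.725
Sensible, products 25→28.2 °C: 8.5789 kJ/s
Q = ΔH = -3380.9 kJ/s = -3380.9 kW
Heat removed = 12171 MJ/h

Q_out = 12200 MJ/h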